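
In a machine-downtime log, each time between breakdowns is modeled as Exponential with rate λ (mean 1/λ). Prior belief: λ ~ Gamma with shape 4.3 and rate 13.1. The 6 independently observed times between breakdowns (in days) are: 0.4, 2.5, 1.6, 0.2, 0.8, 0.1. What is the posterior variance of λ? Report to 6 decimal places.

With a Gamma(shape α, rate β) prior on the exponential rate λ, the posterior after n observations with total T = Σxᵢ is Gamma(α+n, β+T).
Sum of observations T = 5.6 days; n = 6.
Posterior: Gamma(4.3+6, 13.1+5.6) = Gamma(10.3, 18.7).
Var = α/β² = 0.029455.

0.029455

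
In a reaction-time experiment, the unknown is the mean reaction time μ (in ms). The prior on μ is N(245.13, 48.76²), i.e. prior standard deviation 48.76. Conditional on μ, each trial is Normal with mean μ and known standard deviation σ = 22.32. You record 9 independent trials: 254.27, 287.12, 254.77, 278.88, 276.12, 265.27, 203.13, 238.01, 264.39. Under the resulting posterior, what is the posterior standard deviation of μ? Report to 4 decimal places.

For Normal data with known variance σ², a Normal(μ₀, σ₀²) prior on μ is conjugate. Posterior precision = 1/σ₀² + n/σ²; posterior mean is the precision-weighted average of μ₀ and x̄.
σ₀² = 48.76² = 2377.5376, σ² = 22.32² = 498.1824; σ² + n·σ₀² = 498.1824 + 9·2377.5376 = 21896.0208.
Posterior precision = 1/σ₀² + n/σ² = 1/2377.5376 + 9/498.1824 = (σ² + n·σ₀²)/(σ₀²σ²) = 21896.0208/(2377.5376·498.1824); posterior variance σₙ² = σ₀²σ²/(σ² + n·σ₀²) = 2377.5376·498.1824/21896.0208 = 54.094184.
Posterior SD = √σₙ² = √(2377.5376·498.1824/21896.0208) = 7.3549.

7.3549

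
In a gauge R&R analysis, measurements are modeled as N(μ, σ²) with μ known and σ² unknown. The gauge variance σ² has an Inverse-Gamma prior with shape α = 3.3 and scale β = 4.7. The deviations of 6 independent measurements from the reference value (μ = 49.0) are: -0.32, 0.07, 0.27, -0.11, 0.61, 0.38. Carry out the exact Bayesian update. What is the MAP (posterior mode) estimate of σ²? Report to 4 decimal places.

0.6924

With known mean μ and an Inverse-Gamma(α, β) prior on σ², the Normal likelihood is conjugate: posterior is Inv-Gamma(α + n/2, β + Σ(xᵢ−μ)²/2).
Σ(xᵢ−μ)² = (-0.32)² + (0.07)² + (0.27)² + (-0.11)² + (0.61)² + (0.38)² = 0.7088.
Posterior: Inv-Gamma(3.3 + 6/2, 4.7 + 0.7088/2) = Inv-Gamma(6.30, 5.05440).
Mode = β/(α+1) = 5.05440/7.30 = 0.6924.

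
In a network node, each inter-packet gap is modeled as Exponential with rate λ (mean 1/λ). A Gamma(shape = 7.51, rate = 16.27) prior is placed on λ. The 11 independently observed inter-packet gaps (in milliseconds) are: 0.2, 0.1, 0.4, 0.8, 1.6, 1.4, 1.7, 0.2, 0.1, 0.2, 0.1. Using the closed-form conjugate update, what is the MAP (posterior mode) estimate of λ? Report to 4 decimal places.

With a Gamma(shape α, rate β) prior on the exponential rate λ, the posterior after n observations with total T = Σxᵢ is Gamma(α+n, β+T).
Sum of observations T = 6.8 milliseconds; n = 11.
Posterior: Gamma(7.51+11, 16.27+6.8) = Gamma(18.51, 23.07).
Mode = (α−1)/β = 0.7590.

0.7590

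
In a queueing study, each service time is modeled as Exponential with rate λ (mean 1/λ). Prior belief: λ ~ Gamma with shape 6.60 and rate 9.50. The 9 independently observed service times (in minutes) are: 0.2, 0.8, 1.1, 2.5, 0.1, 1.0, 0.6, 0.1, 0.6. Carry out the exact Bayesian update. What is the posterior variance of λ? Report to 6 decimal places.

0.057300

With a Gamma(shape α, rate β) prior on the exponential rate λ, the posterior after n observations with total T = Σxᵢ is Gamma(α+n, β+T).
Sum of observations T = 7.0 minutes; n = 9.
Posterior: Gamma(6.60+9, 9.50+7.0) = Gamma(15.60, 16.50).
Var = α/β² = 0.057300.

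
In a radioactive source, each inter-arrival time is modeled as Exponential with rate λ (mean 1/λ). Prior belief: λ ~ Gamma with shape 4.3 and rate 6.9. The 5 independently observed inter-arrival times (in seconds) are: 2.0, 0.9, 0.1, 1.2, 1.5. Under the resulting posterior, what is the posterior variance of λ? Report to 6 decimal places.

With a Gamma(shape α, rate β) prior on the exponential rate λ, the posterior after n observations with total T = Σxᵢ is Gamma(α+n, β+T).
Sum of observations T = 5.7 seconds; n = 5.
Posterior: Gamma(4.3+5, 6.9+5.7) = Gamma(9.3, 12.6).
Var = α/β² = 0.058579.

0.058579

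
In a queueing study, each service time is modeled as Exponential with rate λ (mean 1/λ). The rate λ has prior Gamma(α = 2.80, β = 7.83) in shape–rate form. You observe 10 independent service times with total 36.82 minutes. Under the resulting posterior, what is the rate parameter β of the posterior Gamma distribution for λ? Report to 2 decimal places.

44.65

With a Gamma(shape α, rate β) prior on the exponential rate λ, the posterior after n observations with total T = Σxᵢ is Gamma(α+n, β+T).
Posterior: Gamma(2.80+10, 7.83+36.82) = Gamma(12.80, 44.65).
Posterior β = 44.65.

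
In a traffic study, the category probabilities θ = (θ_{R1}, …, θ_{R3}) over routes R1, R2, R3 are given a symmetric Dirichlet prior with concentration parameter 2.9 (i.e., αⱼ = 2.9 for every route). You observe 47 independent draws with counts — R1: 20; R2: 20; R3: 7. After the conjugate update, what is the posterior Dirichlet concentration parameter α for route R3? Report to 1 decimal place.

The Dirichlet prior is conjugate to the Multinomial likelihood: each posterior αⱼ = prior αⱼ + observed count nⱼ.
Posterior concentration: (22.9, 22.9, 9.9), total = 55.7.
α_{R3} = 2.9 + 7 = 9.9.

9.9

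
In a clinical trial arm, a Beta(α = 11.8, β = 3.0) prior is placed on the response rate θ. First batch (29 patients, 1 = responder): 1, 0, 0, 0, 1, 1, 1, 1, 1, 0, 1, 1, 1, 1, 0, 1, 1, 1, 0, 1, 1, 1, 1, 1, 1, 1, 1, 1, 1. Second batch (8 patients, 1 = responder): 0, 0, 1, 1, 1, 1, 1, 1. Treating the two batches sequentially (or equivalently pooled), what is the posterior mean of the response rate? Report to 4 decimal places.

The Beta prior is conjugate to a Binomial/Bernoulli likelihood; the update adds successes to α and failures to β.
After batch 1: Beta(11.8+23, 3.0+6) = Beta(34.8, 9.0).
After batch 2: Beta(34.8+6, 9.0+2) = Beta(40.8, 11.0).
Posterior mean = α/(α+β) = 40.8/51.8 = 0.7876.

0.7876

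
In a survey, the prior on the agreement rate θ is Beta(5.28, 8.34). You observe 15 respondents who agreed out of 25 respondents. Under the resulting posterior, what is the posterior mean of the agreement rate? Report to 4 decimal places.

The Beta prior is conjugate to a Binomial/Bernoulli likelihood; the update adds successes to α and failures to β.
Posterior: Beta(α+k, β+n−k) = Beta(5.28+15, 8.34+10) = Beta(20.28, 18.34).
Posterior mean = α/(α+β) = 20.28/38.62 = 0.5251.

0.5251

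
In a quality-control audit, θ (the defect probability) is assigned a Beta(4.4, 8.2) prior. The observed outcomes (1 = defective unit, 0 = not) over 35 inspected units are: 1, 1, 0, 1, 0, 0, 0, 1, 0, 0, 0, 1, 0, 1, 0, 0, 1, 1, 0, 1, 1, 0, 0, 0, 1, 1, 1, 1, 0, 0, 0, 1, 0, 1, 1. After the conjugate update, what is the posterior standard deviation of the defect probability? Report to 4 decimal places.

0.0714

The Beta prior is conjugate to a Binomial/Bernoulli likelihood; the update adds successes to α and failures to β.
Posterior: Beta(α+k, β+n−k) = Beta(4.4+17, 8.2+18) = Beta(21.4, 26.2).
Var = αβ/((α+β)²(α+β+1)) = 21.4·26.2/(47.6²·48.6) = 0.00509172; SD = √0.00509172 = 0.0714.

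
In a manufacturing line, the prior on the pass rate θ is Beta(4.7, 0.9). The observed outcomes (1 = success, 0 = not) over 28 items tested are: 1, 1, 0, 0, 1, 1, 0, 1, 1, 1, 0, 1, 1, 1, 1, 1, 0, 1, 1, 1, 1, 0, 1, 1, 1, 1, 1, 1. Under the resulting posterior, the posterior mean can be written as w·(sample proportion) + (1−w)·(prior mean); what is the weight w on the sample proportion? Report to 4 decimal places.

0.8333

The Beta prior is conjugate to a Binomial/Bernoulli likelihood; the update adds successes to α and failures to β.
Posterior mean = (α₀+k)/(α₀+β₀+n) = [n/(α₀+β₀+n)]·(k/n) + [(α₀+β₀)/(α₀+β₀+n)]·α₀/(α₀+β₀), so only n and the prior enter the weight.
The weight on the data is w = n/(α₀+β₀+n) = 28/(4.7+0.9+28) = 28/33.6 = 0.8333.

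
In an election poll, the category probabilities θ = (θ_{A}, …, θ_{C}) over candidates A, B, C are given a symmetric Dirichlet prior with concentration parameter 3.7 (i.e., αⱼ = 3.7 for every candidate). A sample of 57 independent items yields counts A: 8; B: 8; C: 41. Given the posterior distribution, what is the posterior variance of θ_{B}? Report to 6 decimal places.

0.002059

The Dirichlet prior is conjugate to the Multinomial likelihood: each posterior αⱼ = prior αⱼ + observed count nⱼ.
Posterior concentration: (11.7, 11.7, 44.7), total = 68.1.
Var[θ_j] = α_j(Σα−α_j)/((Σα)²(Σα+1)) = 11.7·56.4/(68.1²·69.1) = 0.002059.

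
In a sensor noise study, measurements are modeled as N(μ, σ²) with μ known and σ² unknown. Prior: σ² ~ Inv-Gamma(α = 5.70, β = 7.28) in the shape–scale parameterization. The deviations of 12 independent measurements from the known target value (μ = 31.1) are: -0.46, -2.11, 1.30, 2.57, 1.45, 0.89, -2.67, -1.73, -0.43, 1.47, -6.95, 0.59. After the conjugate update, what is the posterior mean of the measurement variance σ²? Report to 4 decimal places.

With known mean μ and an Inverse-Gamma(α, β) prior on σ², the Normal likelihood is conjugate: posterior is Inv-Gamma(α + n/2, β + Σ(xᵢ−μ)²/2).
Σ(xᵢ−μ)² = (-0.46)² + (-2.11)² + (1.30)² + (2.57)² + (1.45)² + (0.89)² + (-2.67)² + (-1.73)² + (-0.43)² + (1.47)² + (-6.95)² + (0.59)² = 76.9714.
Posterior: Inv-Gamma(5.70 + 12/2, 7.28 + 76.9714/2) = Inv-Gamma(11.70, 45.76570).
E[σ²|data] = β/(α−1) = 45.76570/10.70 = 4.2772.

4.2772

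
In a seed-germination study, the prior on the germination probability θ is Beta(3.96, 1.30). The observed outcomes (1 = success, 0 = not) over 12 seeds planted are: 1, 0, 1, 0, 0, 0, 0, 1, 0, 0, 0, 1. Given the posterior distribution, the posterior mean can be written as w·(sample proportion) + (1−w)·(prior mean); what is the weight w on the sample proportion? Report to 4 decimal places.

The Beta prior is conjugate to a Binomial/Bernoulli likelihood; the update adds successes to α and failures to β.
Posterior mean = (α₀+k)/(α₀+β₀+n) = [n/(α₀+β₀+n)]·(k/n) + [(α₀+β₀)/(α₀+β₀+n)]·α₀/(α₀+β₀), so only n and the prior enter the weight.
The weight on the data is w = n/(α₀+β₀+n) = 12/(3.96+1.30+12) = 12/17.26 = 0.6952.

0.6952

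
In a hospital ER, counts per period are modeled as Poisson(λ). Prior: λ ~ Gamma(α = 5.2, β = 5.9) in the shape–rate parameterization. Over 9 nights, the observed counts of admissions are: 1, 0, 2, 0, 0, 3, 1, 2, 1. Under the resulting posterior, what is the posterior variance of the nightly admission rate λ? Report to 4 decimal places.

With a Gamma(shape α, rate β) prior, the Poisson likelihood is conjugate: the posterior is Gamma(α + ΣXᵢ, β + n).
Sum of counts S = 10 over n = 9 nights.
Posterior: Gamma(α+S, β+n) = Gamma(5.2+10, 5.9+9) = Gamma(15.2, 14.9).
Var = α/β² = 15.2/14.9² = 0.0685.

0.0685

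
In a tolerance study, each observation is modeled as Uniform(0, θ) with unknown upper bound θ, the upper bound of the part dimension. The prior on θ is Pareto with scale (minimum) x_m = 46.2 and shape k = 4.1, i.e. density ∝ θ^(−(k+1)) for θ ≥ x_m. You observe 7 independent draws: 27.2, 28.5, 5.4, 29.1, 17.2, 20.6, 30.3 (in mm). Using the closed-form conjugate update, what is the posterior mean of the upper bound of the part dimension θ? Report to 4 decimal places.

A Pareto(scale x_m, shape k) prior on the upper bound θ of Uniform(0, θ) is conjugate: posterior is Pareto(max(x_m, max xᵢ), k + n).
Sample maximum = 30.3; prior scale x_m = 46.2 → posterior scale = max = 46.2.
Posterior shape = 4.1 + 7 = 11.1.
E[θ|data] = k·x_m/(k−1) = 11.1·46.2/10.1 = 50.7743.

50.7743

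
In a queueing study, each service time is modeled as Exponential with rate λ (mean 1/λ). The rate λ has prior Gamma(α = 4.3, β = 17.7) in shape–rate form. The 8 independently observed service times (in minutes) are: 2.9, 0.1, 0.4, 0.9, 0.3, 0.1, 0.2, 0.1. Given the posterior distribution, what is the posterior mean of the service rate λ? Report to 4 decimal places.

With a Gamma(shape α, rate β) prior on the exponential rate λ, the posterior after n observations with total T = Σxᵢ is Gamma(α+n, β+T).
Sum of observations T = 5.0 minutes; n = 8.
Posterior: Gamma(4.3+8, 17.7+5.0) = Gamma(12.3, 22.7).
Posterior mean of λ = α/β = 12.3/22.7 = 0.5419.

0.5419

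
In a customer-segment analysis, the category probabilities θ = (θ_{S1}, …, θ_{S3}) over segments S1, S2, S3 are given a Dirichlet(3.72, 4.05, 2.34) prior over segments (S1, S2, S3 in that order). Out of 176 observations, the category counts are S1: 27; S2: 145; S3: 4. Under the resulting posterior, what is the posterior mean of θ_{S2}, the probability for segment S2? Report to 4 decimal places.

0.8009

The Dirichlet prior is conjugate to the Multinomial likelihood: each posterior αⱼ = prior αⱼ + observed count nⱼ.
Posterior concentration: (30.72, 149.05, 6.34), total = 186.11.
E[θ_{S2}|data] = α_{S2}/Σα = 149.05/186.11 = 0.8009.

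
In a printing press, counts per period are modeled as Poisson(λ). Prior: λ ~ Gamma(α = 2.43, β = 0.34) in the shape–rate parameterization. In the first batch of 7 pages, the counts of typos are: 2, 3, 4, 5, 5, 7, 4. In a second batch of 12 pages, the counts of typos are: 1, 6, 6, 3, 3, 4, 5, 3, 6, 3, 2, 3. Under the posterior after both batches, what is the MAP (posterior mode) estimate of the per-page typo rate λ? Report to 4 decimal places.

3.9519

With a Gamma(shape α, rate β) prior, the Poisson likelihood is conjugate: the posterior is Gamma(α + ΣXᵢ, β + n).
Batch 1: sum of counts S = 30 over n = 7 pages.
After batch 1: Gamma(α+S, β+n) = Gamma(2.43+30, 0.34+7) = Gamma(32.43, 7.34).
Batch 2: sum of counts S = 45 over n = 12 pages.
After batch 2: Gamma(α+S, β+n) = Gamma(32.43+45, 7.34+12) = Gamma(77.43, 19.34).
Mode of Gamma(α,β) for α≥1 is (α−1)/β = 76.43/19.34 = 3.9519.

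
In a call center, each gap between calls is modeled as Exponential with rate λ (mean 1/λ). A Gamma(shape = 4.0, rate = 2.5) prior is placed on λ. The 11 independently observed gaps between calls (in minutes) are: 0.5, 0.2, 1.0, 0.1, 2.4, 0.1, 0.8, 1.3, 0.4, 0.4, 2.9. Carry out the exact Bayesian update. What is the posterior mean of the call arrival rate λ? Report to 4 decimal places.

With a Gamma(shape α, rate β) prior on the exponential rate λ, the posterior after n observations with total T = Σxᵢ is Gamma(α+n, β+T).
Sum of observations T = 10.1 minutes; n = 11.
Posterior: Gamma(4.0+11, 2.5+10.1) = Gamma(15.0, 12.6).
Posterior mean of λ = α/β = 15.0/12.6 = 1.1905.

1.1905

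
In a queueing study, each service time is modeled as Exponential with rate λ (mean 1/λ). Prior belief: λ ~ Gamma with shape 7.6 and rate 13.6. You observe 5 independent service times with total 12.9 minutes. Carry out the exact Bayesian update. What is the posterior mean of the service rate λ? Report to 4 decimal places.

With a Gamma(shape α, rate β) prior on the exponential rate λ, the posterior after n observations with total T = Σxᵢ is Gamma(α+n, β+T).
Posterior: Gamma(7.6+5, 13.6+12.9) = Gamma(12.6, 26.5).
Posterior mean of λ = α/β = 12.6/26.5 = 0.4755.

0.4755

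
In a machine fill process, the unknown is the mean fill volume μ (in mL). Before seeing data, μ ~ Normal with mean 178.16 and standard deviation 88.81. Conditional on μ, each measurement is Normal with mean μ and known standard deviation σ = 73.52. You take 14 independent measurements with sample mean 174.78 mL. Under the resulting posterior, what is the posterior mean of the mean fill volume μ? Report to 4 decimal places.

174.9377

For Normal data with known variance σ², a Normal(μ₀, σ₀²) prior on μ is conjugate. Posterior precision = 1/σ₀² + n/σ²; posterior mean is the precision-weighted average of μ₀ and x̄.
n·x̄ = 14·174.78 = 2446.92.
σ₀² = 88.81² = 7887.2161, σ² = 73.52² = 5405.1904; σ² + n·σ₀² = 5405.1904 + 14·7887.2161 = 115826.2158.
Posterior mean = (μ₀/σ₀² + n·x̄/σ²)/(1/σ₀² + n/σ²) = (σ²·μ₀ + σ₀²·n·x̄)/(σ² + n·σ₀²) = (5405.1904·178.16 + 7887.2161·2446.92)/115826.2158 = 20262375.541076/115826.2158 = 174.9377.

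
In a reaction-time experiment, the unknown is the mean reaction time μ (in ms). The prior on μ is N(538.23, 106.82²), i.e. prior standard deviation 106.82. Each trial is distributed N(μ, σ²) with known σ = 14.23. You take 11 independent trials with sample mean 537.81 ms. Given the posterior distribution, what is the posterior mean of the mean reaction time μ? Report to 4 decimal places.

For Normal data with known variance σ², a Normal(μ₀, σ₀²) prior on μ is conjugate. Posterior precision = 1/σ₀² + n/σ²; posterior mean is the precision-weighted average of μ₀ and x̄.
n·x̄ = 11·537.81 = 5915.91.
σ₀² = 106.82² = 11410.5124, σ² = 14.23² = 202.4929; σ² + n·σ₀² = 202.4929 + 11·11410.5124 = 125718.1293.
Posterior mean = (μ₀/σ₀² + n·x̄/σ²)/(1/σ₀² + n/σ²) = (σ²·μ₀ + σ₀²·n·x̄)/(σ² + n·σ₀²) = (202.4929·538.23 + 11410.5124·5915.91)/125718.1293 = 67612552.165851/125718.1293 = 537.8107.

537.8107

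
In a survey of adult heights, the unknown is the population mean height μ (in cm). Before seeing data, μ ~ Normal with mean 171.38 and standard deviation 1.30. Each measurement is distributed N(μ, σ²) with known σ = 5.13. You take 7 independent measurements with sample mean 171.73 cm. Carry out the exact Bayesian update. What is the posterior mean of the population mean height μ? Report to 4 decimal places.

For Normal data with known variance σ², a Normal(μ₀, σ₀²) prior on μ is conjugate. Posterior precision = 1/σ₀² + n/σ²; posterior mean is the precision-weighted average of μ₀ and x̄.
n·x̄ = 7·171.73 = 1202.11.
σ₀² = 1.30² = 1.69, σ² = 5.13² = 26.3169; σ² + n·σ₀² = 26.3169 + 7·1.69 = 38.1469.
Posterior mean = (μ₀/σ₀² + n·x̄/σ²)/(1/σ₀² + n/σ²) = (σ²·μ₀ + σ₀²·n·x̄)/(σ² + n·σ₀²) = (26.3169·171.38 + 1.69·1202.11)/38.1469 = 6541.756222/38.1469 = 171.4885.

171.4885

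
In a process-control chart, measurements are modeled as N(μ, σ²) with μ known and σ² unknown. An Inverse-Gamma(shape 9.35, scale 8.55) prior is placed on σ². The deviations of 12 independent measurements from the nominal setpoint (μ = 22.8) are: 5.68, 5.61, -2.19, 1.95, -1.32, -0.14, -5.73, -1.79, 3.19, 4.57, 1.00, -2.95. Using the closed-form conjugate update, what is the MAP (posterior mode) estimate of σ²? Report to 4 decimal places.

With known mean μ and an Inverse-Gamma(α, β) prior on σ², the Normal likelihood is conjugate: posterior is Inv-Gamma(α + n/2, β + Σ(xᵢ−μ)²/2).
Σ(xᵢ−μ)² = (5.68)² + (5.61)² + (-2.19)² + (1.95)² + (-1.32)² + (-0.14)² + (-5.73)² + (-1.79)² + (3.19)² + (4.57)² + (1.00)² + (-2.95)² = 150.8956.
Posterior: Inv-Gamma(9.35 + 12/2, 8.55 + 150.8956/2) = Inv-Gamma(15.35, 83.99780).
Mode = β/(α+1) = 83.99780/16.35 = 5.1375.

5.1375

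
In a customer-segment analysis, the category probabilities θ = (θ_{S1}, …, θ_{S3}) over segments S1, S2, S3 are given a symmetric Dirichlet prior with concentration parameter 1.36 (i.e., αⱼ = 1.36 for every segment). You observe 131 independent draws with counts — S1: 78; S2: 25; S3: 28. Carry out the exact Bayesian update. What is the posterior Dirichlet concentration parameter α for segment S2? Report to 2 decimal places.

26.36

The Dirichlet prior is conjugate to the Multinomial likelihood: each posterior αⱼ = prior αⱼ + observed count nⱼ.
Posterior concentration: (79.36, 26.36, 29.36), total = 135.08.
α_{S2} = 1.36 + 25 = 26.36.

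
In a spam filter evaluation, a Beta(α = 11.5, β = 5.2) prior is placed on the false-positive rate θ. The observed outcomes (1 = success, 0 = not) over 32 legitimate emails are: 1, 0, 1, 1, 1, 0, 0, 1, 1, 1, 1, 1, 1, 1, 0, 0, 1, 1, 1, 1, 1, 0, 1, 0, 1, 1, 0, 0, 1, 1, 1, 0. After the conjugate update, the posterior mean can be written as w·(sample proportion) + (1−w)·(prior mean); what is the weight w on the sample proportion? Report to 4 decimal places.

0.6571

The Beta prior is conjugate to a Binomial/Bernoulli likelihood; the update adds successes to α and failures to β.
Posterior mean = (α₀+k)/(α₀+β₀+n) = [n/(α₀+β₀+n)]·(k/n) + [(α₀+β₀)/(α₀+β₀+n)]·α₀/(α₀+β₀), so only n and the prior enter the weight.
The weight on the data is w = n/(α₀+β₀+n) = 32/(11.5+5.2+32) = 32/48.7 = 0.6571.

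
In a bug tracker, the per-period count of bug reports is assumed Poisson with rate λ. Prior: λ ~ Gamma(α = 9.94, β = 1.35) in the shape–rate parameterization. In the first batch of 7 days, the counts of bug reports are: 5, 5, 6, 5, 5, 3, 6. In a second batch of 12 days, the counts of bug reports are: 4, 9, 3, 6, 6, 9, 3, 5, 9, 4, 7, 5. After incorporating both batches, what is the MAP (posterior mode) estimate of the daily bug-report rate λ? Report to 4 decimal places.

With a Gamma(shape α, rate β) prior, the Poisson likelihood is conjugate: the posterior is Gamma(α + ΣXᵢ, β + n).
Batch 1: sum of counts S = 35 over n = 7 days.
After batch 1: Gamma(α+S, β+n) = Gamma(9.94+35, 1.35+7) = Gamma(44.94, 8.35).
Batch 2: sum of counts S = 70 over n = 12 days.
After batch 2: Gamma(α+S, β+n) = Gamma(44.94+70, 8.35+12) = Gamma(114.94, 20.35).
Mode of Gamma(α,β) for α≥1 is (α−1)/β = 113.94/20.35 = 5.5990.

5.5990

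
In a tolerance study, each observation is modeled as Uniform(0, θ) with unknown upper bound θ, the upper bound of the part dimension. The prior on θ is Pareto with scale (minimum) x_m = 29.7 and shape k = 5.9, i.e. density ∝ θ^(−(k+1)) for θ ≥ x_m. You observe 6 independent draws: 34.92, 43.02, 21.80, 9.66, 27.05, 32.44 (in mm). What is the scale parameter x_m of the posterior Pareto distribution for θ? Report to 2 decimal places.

43.02

A Pareto(scale x_m, shape k) prior on the upper bound θ of Uniform(0, θ) is conjugate: posterior is Pareto(max(x_m, max xᵢ), k + n).
Sample maximum = 43.02; prior scale x_m = 29.7 → posterior scale = max = 43.02.
Posterior shape = 5.9 + 6 = 11.9.
Posterior scale x_m = 43.02.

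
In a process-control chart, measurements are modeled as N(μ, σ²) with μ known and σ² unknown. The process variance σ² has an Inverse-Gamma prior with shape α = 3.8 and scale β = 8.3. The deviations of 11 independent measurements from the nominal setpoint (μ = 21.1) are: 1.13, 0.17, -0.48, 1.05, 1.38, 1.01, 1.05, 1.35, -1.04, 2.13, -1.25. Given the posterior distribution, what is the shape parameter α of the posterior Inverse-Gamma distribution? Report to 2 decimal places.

With known mean μ and an Inverse-Gamma(α, β) prior on σ², the Normal likelihood is conjugate: posterior is Inv-Gamma(α + n/2, β + Σ(xᵢ−μ)²/2).
Σ(xᵢ−μ)² = (1.13)² + (0.17)² + (-0.48)² + (1.05)² + (1.38)² + (1.01)² + (1.05)² + (1.35)² + (-1.04)² + (2.13)² + (-1.25)² = 15.6692.
Posterior: Inv-Gamma(3.8 + 11/2, 8.3 + 15.6692/2) = Inv-Gamma(9.30, 16.13460).
Posterior α = 9.30.

9.30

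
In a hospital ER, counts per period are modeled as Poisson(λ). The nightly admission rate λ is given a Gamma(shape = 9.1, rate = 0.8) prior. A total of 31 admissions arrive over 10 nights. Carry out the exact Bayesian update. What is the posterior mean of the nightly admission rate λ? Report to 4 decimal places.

With a Gamma(shape α, rate β) prior, the Poisson likelihood is conjugate: the posterior is Gamma(α + ΣXᵢ, β + n).
Posterior: Gamma(α+S, β+n) = Gamma(9.1+31, 0.8+10) = Gamma(40.1, 10.8).
Posterior mean = α/β = 40.1/10.8 = 3.7130.

3.7130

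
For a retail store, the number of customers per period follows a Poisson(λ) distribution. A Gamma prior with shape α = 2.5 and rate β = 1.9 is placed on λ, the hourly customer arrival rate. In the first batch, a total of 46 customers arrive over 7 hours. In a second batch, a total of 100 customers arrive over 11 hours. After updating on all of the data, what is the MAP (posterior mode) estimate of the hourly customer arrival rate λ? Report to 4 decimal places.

With a Gamma(shape α, rate β) prior, the Poisson likelihood is conjugate: the posterior is Gamma(α + ΣXᵢ, β + n).
After batch 1: Gamma(α+S, β+n) = Gamma(2.5+46, 1.9+7) = Gamma(48.5, 8.9).
After batch 2: Gamma(α+S, β+n) = Gamma(48.5+100, 8.9+11) = Gamma(148.5, 19.9).
Mode of Gamma(α,β) for α≥1 is (α−1)/β = 147.5/19.9 = 7.4121.

7.4121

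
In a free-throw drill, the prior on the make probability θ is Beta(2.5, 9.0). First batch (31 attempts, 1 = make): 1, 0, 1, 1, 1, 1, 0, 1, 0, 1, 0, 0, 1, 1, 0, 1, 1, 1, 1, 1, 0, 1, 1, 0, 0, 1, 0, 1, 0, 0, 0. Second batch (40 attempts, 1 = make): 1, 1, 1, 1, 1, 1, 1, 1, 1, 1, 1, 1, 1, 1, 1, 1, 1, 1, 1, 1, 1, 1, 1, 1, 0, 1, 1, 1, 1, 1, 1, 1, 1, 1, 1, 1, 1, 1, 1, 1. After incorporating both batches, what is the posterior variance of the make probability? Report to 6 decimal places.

0.002408

The Beta prior is conjugate to a Binomial/Bernoulli likelihood; the update adds successes to α and failures to β.
After batch 1: Beta(2.5+18, 9.0+13) = Beta(20.5, 22.0).
After batch 2: Beta(20.5+39, 22.0+1) = Beta(59.5, 23.0).
Var = αβ/((α+β)²(α+β+1)) = 59.5·23.0/(82.5²·83.5) = 0.002408.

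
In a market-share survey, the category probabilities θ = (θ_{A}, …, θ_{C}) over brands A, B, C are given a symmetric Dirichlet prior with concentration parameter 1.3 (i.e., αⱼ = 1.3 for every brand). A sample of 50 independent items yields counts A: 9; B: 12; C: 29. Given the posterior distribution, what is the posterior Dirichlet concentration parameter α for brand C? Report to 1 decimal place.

30.3

The Dirichlet prior is conjugate to the Multinomial likelihood: each posterior αⱼ = prior αⱼ + observed count nⱼ.
Posterior concentration: (10.3, 13.3, 30.3), total = 53.9.
α_{C} = 1.3 + 29 = 30.3.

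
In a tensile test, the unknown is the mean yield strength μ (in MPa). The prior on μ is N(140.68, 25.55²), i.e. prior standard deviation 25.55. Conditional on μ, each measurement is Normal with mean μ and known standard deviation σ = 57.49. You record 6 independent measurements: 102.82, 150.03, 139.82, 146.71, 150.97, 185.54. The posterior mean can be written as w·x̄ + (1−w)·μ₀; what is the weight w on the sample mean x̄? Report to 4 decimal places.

For Normal data with known variance σ², a Normal(μ₀, σ₀²) prior on μ is conjugate. Posterior precision = 1/σ₀² + n/σ²; posterior mean is the precision-weighted average of μ₀ and x̄.
σ₀² = 25.55² = 652.8025, σ² = 57.49² = 3305.1001. Prior precision 1/σ₀² = 1/652.8025; data precision n/σ² = 6/3305.1001.
w = (n/σ²)/(1/σ₀² + n/σ²) = n·σ₀²/(σ² + n·σ₀²) = 6·652.8025/(3305.1001 + 6·652.8025) = 3916.815/7221.9151 = 0.5424.

0.5424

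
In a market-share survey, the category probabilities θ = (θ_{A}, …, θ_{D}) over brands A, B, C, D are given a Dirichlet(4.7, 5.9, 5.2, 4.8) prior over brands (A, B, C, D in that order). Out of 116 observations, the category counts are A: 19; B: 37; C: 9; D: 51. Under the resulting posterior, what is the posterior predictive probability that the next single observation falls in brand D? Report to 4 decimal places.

The Dirichlet prior is conjugate to the Multinomial likelihood: each posterior αⱼ = prior αⱼ + observed count nⱼ.
Posterior concentration: (23.7, 42.9, 14.2, 55.8), total = 136.6.
P(next = D | data) = α_{D}/Σα = 0.4085.

0.4085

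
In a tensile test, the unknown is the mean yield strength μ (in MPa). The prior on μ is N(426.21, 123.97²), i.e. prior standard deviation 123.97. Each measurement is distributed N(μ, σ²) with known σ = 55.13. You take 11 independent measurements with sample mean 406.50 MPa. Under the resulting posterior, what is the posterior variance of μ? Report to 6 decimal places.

For Normal data with known variance σ², a Normal(μ₀, σ₀²) prior on μ is conjugate. Posterior precision = 1/σ₀² + n/σ²; posterior mean is the precision-weighted average of μ₀ and x̄.
σ₀² = 123.97² = 15368.5609, σ² = 55.13² = 3039.3169; σ² + n·σ₀² = 3039.3169 + 11·15368.5609 = 172093.4868.
Posterior precision = 1/σ₀² + n/σ² = 1/15368.5609 + 11/3039.3169 = (σ² + n·σ₀²)/(σ₀²σ²) = 172093.4868/(15368.5609·3039.3169); posterior variance σₙ² = σ₀²σ²/(σ² + n·σ₀²) = 15368.5609·3039.3169/172093.4868 = 271.421817.

271.421817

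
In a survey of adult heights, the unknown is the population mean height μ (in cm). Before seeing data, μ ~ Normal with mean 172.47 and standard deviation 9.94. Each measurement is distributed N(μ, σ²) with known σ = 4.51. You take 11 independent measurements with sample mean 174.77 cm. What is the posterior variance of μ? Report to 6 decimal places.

For Normal data with known variance σ², a Normal(μ₀, σ₀²) prior on μ is conjugate. Posterior precision = 1/σ₀² + n/σ²; posterior mean is the precision-weighted average of μ₀ and x̄.
σ₀² = 9.94² = 98.8036, σ² = 4.51² = 20.3401; σ² + n·σ₀² = 20.3401 + 11·98.8036 = 1107.1797.
Posterior precision = 1/σ₀² + n/σ² = 1/98.8036 + 11/20.3401 = (σ² + n·σ₀²)/(σ₀²σ²) = 1107.1797/(98.8036·20.3401); posterior variance σₙ² = σ₀²σ²/(σ² + n·σ₀²) = 98.8036·20.3401/1107.1797 = 1.815130.

1.815130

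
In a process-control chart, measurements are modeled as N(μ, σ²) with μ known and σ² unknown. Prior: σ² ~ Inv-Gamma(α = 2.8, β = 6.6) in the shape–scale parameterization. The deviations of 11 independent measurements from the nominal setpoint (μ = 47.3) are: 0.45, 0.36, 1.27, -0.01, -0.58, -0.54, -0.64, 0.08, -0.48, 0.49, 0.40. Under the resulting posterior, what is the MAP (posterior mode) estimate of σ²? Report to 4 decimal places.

With known mean μ and an Inverse-Gamma(α, β) prior on σ², the Normal likelihood is conjugate: posterior is Inv-Gamma(α + n/2, β + Σ(xᵢ−μ)²/2).
Σ(xᵢ−μ)² = (0.45)² + (0.36)² + (1.27)² + (-0.01)² + (-0.58)² + (-0.54)² + (-0.64)² + (0.08)² + (-0.48)² + (0.49)² + (0.40)² = 3.6196.
Posterior: Inv-Gamma(2.8 + 11/2, 6.6 + 3.6196/2) = Inv-Gamma(8.30, 8.40980).
Mode = β/(α+1) = 8.40980/9.30 = 0.9043.

0.9043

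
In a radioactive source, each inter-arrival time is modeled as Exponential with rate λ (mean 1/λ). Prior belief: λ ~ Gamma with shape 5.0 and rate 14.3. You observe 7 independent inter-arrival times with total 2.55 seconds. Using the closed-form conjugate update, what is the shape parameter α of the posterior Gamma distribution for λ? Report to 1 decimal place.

12.0

With a Gamma(shape α, rate β) prior on the exponential rate λ, the posterior after n observations with total T = Σxᵢ is Gamma(α+n, β+T).
Posterior: Gamma(5.0+7, 14.3+2.55) = Gamma(12.0, 16.85).
Posterior α = 12.0.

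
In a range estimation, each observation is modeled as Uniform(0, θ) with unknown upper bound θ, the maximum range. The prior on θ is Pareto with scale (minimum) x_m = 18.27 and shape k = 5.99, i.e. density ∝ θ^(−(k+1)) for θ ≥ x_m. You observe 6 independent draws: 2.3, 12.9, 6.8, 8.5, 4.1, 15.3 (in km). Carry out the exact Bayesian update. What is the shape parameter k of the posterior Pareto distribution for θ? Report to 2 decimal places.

11.99

A Pareto(scale x_m, shape k) prior on the upper bound θ of Uniform(0, θ) is conjugate: posterior is Pareto(max(x_m, max xᵢ), k + n).
Sample maximum = 15.3; prior scale x_m = 18.27 → posterior scale = max = 18.27.
Posterior shape = 5.99 + 6 = 11.99.
Posterior shape k = 11.99.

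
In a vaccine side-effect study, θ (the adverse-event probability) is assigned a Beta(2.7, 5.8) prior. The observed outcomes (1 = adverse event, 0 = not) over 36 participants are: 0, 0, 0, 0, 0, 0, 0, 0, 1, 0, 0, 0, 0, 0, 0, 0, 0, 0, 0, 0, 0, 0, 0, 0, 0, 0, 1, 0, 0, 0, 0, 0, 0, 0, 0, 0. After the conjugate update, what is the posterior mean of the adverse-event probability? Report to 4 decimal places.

0.1056

The Beta prior is conjugate to a Binomial/Bernoulli likelihood; the update adds successes to α and failures to β.
Posterior: Beta(α+k, β+n−k) = Beta(2.7+2, 5.8+34) = Beta(4.7, 39.8).
Posterior mean = α/(α+β) = 4.7/44.5 = 0.1056.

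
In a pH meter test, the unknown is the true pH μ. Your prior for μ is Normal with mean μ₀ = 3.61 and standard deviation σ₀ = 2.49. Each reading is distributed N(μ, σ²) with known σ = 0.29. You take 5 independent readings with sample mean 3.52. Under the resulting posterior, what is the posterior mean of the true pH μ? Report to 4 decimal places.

3.5202

For Normal data with known variance σ², a Normal(μ₀, σ₀²) prior on μ is conjugate. Posterior precision = 1/σ₀² + n/σ²; posterior mean is the precision-weighted average of μ₀ and x̄.
n·x̄ = 5·3.52 = 17.6.
σ₀² = 2.49² = 6.2001, σ² = 0.29² = 0.0841; σ² + n·σ₀² = 0.0841 + 5·6.2001 = 31.0846.
Posterior mean = (μ₀/σ₀² + n·x̄/σ²)/(1/σ₀² + n/σ²) = (σ²·μ₀ + σ₀²·n·x̄)/(σ² + n·σ₀²) = (0.0841·3.61 + 6.2001·17.6)/31.0846 = 109.425361/31.0846 = 3.5202.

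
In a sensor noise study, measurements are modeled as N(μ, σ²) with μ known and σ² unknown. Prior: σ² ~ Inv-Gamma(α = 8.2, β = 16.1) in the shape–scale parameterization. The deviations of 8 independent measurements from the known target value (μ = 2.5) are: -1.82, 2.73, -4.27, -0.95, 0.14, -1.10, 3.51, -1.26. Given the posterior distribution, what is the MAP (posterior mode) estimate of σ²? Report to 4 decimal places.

2.9257

With known mean μ and an Inverse-Gamma(α, β) prior on σ², the Normal likelihood is conjugate: posterior is Inv-Gamma(α + n/2, β + Σ(xᵢ−μ)²/2).
Σ(xᵢ−μ)² = (-1.82)² + (2.73)² + (-4.27)² + (-0.95)² + (0.14)² + (-1.10)² + (3.51)² + (-1.26)² = 45.0380.
Posterior: Inv-Gamma(8.2 + 8/2, 16.1 + 45.0380/2) = Inv-Gamma(12.20, 38.61900).
Mode = β/(α+1) = 38.61900/13.20 = 2.9257.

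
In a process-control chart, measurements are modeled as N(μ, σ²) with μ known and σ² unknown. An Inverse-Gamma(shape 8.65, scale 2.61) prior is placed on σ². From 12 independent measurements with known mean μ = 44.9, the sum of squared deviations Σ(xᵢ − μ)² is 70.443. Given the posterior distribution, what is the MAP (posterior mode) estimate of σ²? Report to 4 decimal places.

With known mean μ and an Inverse-Gamma(α, β) prior on σ², the Normal likelihood is conjugate: posterior is Inv-Gamma(α + n/2, β + Σ(xᵢ−μ)²/2).
Posterior: Inv-Gamma(8.65 + 12/2, 2.61 + 70.443/2) = Inv-Gamma(14.65, 37.8315).
Mode = β/(α+1) = 37.8315/15.65 = 2.4173.

2.4173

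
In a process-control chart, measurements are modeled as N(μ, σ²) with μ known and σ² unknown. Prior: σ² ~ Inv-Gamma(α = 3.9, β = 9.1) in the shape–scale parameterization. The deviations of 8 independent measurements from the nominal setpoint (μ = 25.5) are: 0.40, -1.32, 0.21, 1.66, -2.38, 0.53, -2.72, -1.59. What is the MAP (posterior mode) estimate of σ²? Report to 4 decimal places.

With known mean μ and an Inverse-Gamma(α, β) prior on σ², the Normal likelihood is conjugate: posterior is Inv-Gamma(α + n/2, β + Σ(xᵢ−μ)²/2).
Σ(xᵢ−μ)² = (0.40)² + (-1.32)² + (0.21)² + (1.66)² + (-2.38)² + (0.53)² + (-2.72)² + (-1.59)² = 20.5739.
Posterior: Inv-Gamma(3.9 + 8/2, 9.1 + 20.5739/2) = Inv-Gamma(7.90, 19.38695).
Mode = β/(α+1) = 19.38695/8.90 = 2.1783.

2.1783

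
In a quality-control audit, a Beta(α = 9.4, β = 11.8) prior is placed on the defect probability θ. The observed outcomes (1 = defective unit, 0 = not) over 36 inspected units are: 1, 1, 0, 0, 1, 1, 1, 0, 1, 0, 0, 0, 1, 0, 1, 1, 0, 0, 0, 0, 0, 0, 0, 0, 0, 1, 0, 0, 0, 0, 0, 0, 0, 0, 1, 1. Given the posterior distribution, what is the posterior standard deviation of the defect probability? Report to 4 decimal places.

0.0634

The Beta prior is conjugate to a Binomial/Bernoulli likelihood; the update adds successes to α and failures to β.
Posterior: Beta(α+k, β+n−k) = Beta(9.4+12, 11.8+24) = Beta(21.4, 35.8).
Var = αβ/((α+β)²(α+β+1)) = 21.4·35.8/(57.2²·58.2) = 0.00402329; SD = √0.00402329 = 0.0634.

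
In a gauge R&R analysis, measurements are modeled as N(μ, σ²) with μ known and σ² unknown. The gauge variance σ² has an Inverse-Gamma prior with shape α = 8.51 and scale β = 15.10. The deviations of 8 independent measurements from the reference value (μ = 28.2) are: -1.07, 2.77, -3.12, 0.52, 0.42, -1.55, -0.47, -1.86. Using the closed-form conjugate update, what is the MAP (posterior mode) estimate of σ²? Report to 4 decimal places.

2.0460

With known mean μ and an Inverse-Gamma(α, β) prior on σ², the Normal likelihood is conjugate: posterior is Inv-Gamma(α + n/2, β + Σ(xᵢ−μ)²/2).
Σ(xᵢ−μ)² = (-1.07)² + (2.77)² + (-3.12)² + (0.52)² + (0.42)² + (-1.55)² + (-0.47)² + (-1.86)² = 25.0820.
Posterior: Inv-Gamma(8.51 + 8/2, 15.10 + 25.0820/2) = Inv-Gamma(12.51, 27.64100).
Mode = β/(α+1) = 27.64100/13.51 = 2.0460.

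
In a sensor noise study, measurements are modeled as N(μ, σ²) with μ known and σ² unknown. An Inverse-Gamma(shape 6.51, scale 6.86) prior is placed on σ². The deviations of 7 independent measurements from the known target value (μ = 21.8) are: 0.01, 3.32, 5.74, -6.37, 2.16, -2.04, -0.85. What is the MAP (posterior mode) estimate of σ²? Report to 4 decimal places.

4.8963

With known mean μ and an Inverse-Gamma(α, β) prior on σ², the Normal likelihood is conjugate: posterior is Inv-Gamma(α + n/2, β + Σ(xᵢ−μ)²/2).
Σ(xᵢ−μ)² = (0.01)² + (3.32)² + (5.74)² + (-6.37)² + (2.16)² + (-2.04)² + (-0.85)² = 94.0967.
Posterior: Inv-Gamma(6.51 + 7/2, 6.86 + 94.0967/2) = Inv-Gamma(10.01, 53.90835).
Mode = β/(α+1) = 53.90835/11.01 = 4.8963.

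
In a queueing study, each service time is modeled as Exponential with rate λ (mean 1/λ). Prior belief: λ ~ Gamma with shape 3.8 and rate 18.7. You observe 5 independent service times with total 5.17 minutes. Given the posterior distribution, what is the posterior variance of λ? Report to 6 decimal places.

0.015445

With a Gamma(shape α, rate β) prior on the exponential rate λ, the posterior after n observations with total T = Σxᵢ is Gamma(α+n, β+T).
Posterior: Gamma(3.8+5, 18.7+5.17) = Gamma(8.8, 23.87).
Var = α/β² = 0.015445.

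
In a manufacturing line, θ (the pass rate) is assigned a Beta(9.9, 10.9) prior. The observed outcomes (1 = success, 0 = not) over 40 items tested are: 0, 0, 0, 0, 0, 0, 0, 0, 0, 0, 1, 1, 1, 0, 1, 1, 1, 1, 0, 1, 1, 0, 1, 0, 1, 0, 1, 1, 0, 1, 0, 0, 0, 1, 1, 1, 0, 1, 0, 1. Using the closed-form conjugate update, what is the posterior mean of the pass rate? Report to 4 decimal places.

The Beta prior is conjugate to a Binomial/Bernoulli likelihood; the update adds successes to α and failures to β.
Posterior: Beta(α+k, β+n−k) = Beta(9.9+19, 10.9+21) = Beta(28.9, 31.9).
Posterior mean = α/(α+β) = 28.9/60.8 = 0.4753.

0.4753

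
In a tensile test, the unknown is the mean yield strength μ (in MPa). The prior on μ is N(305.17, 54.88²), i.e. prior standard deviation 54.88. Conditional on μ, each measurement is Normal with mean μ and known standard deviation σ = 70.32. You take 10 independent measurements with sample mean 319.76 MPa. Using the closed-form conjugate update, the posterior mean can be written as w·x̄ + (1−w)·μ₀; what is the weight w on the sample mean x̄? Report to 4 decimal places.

0.8590

For Normal data with known variance σ², a Normal(μ₀, σ₀²) prior on μ is conjugate. Posterior precision = 1/σ₀² + n/σ²; posterior mean is the precision-weighted average of μ₀ and x̄.
σ₀² = 54.88² = 3011.8144, σ² = 70.32² = 4944.9024. Prior precision 1/σ₀² = 1/3011.8144; data precision n/σ² = 10/4944.9024.
w = (n/σ²)/(1/σ₀² + n/σ²) = n·σ₀²/(σ² + n·σ₀²) = 10·3011.8144/(4944.9024 + 10·3011.8144) = 30118.144/35063.0464 = 0.8590.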